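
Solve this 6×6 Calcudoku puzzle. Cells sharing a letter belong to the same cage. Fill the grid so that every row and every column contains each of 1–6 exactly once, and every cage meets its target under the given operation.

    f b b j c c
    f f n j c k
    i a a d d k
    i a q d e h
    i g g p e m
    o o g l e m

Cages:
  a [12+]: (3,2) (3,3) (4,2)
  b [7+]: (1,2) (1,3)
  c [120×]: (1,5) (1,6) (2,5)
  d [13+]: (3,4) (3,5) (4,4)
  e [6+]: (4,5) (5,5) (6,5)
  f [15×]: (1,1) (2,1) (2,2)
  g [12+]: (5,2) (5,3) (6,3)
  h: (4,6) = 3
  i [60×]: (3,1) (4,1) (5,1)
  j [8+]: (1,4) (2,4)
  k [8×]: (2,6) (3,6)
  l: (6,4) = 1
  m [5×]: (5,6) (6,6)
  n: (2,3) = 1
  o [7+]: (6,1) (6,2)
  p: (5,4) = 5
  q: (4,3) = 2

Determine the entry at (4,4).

4

Cage n is given; hence (2,3) = 1.
Cage q is a single given cell, so (4,3) = 2.
Cage h is a single given cell; hence (4,6) = 3.
Cage p is given, leaving (5,4) = 5.
Row 5 now contains 5, so (5,6) = 1.
Cage l is given; hence (6,4) = 1.
Column 6 already has 1; hence (6,6) = 5.
The 3 cells of cage f must have product 15, so (1,1) = 1.
Row 4 now contains 3; hence (4,5) = 1.
The only place for 1 in row 3 is (3,2).
Row 6 needs a 2, and only (6,5) is open for it.
Column 5 already has 2; hence (5,5) = 3.
3 is placed in row 5, so (5,2) = 2.
Cage i needs product 60, which forces (4,1) = 5.
5 is placed in row 4, which forces (4,2) = 6.
Row 4 already has 6, leaving (4,4) = 4.
5 is placed in column 1, which forces (2,1) = 3.
Cage f needs product 15, so (2,2) = 5.
Column 1 already has 3, which forces (3,1) = 2.
Cage a needs sum 12, which forces (3,3) = 5.
Cage d has sum 13, leaving (3,4) = 3.
The 3 cells of cage d must have sum 13, so (3,5) = 6.
Row 3 already has 2, leaving (3,6) = 4.
Column 1 already has 3; hence (6,1) = 4.
4 is placed in row 6, leaving (6,2) = 3.
4 is placed in row 6, so (6,3) = 6.
Column 2 now contains 3, leaving (1,2) = 4.
Cage b's pair has sum 7, leaving (1,3) = 3.
The 3 cells of cage c must have product 120, so (1,5) = 5.
Column 6 already has 4, which forces (1,6) = 6.
6 is placed in column 5, so (2,5) = 4.
Column 6 already has 4, leaving (2,6) = 2.
Column 1 already has 4, so (5,1) = 6.
Column 3 now contains 6, leaving (5,3) = 4.
Row 1 already has 6, so (1,4) = 2.
2 is placed in row 2, leaving (2,4) = 6.
Completed grid: 1 4 3 2 5 6 / 3 5 1 6 4 2 / 2 1 5 3 6 4 / 5 6 2 4 1 3 / 6 2 4 5 3 1 / 4 3 6 1 2 5.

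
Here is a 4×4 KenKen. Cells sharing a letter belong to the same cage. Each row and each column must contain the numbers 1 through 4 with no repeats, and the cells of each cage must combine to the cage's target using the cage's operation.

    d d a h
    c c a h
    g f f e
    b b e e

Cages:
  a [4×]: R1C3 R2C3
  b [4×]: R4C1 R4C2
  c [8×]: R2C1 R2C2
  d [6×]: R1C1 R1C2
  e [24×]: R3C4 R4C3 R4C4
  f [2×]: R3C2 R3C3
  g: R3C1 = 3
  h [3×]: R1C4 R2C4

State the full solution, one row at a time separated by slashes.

Cage g is given, so R3C1 = 3.
Column 1 now contains 3; hence R1C1 = 2.
Cage d needs two cells with product 6, which forces R1C2 = 3.
Row 1 now contains 3, which forces R1C4 = 1.
2 is placed in column 1, which forces R2C1 = 4.
Row 2 already has 4, leaving R2C2 = 2.
Row 2 already has 4; hence R2C3 = 1.
Column 4 already has 1, which forces R2C4 = 3.
Column 2 already has 2, leaving R3C2 = 1.
Column 3 now contains 1, leaving R3C3 = 2.
Row 3 already has 2, leaving R3C4 = 4.
4 is placed in column 1; hence R4C1 = 1.
1 is placed in column 2, so R4C2 = 4.
4 is placed in row 4, leaving R4C3 = 3.
Column 4 already has 4, which forces R4C4 = 2.
Row 1 already has 1, leaving R1C3 = 4.

2 3 4 1 / 4 2 1 3 / 3 1 2 4 / 1 4 3 2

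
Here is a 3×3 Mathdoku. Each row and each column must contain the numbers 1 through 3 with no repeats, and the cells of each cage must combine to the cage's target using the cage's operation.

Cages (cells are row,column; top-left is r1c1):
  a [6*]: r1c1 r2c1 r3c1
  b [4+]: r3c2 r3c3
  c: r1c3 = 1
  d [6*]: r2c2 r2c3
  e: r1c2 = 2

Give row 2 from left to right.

1 3 2

Cage e is a single given cell; hence r1c2 = 2.
C is a freebie, which forces r1c3 = 1.
2 is placed in column 2; hence r2c2 = 3.
3 is placed in row 2; hence r2c3 = 2.
Column 2 already has 3, which forces r3c2 = 1.
Column 3 now contains 1, so r3c3 = 3.
1 is placed in row 1, which forces r1c1 = 3.
Row 2 now contains 2; hence r2c1 = 1.
Row 3 already has 3, so r3c1 = 2.
The full grid is 3 2 1 / 1 3 2 / 2 1 3.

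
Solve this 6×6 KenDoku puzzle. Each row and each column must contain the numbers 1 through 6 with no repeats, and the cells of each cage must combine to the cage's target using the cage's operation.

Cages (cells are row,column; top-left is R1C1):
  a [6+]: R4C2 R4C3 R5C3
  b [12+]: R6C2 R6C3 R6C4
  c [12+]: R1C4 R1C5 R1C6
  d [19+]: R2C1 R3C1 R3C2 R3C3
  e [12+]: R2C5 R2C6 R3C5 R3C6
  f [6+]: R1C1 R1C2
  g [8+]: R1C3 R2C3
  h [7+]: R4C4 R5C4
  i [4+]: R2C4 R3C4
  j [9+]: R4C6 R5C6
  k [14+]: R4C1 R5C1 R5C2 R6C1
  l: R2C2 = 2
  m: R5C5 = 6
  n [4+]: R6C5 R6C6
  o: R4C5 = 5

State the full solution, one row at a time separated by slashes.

1 5 3 6 4 2 / 6 2 5 3 1 4 / 4 3 6 1 2 5 / 3 1 4 2 5 6 / 2 4 1 5 6 3 / 5 6 2 4 3 1

Cage l is given; hence R2C2 = 2.
Cage o is a single given cell; hence R4C5 = 5.
Cage m is a single given cell, leaving R5C5 = 6.
Row 6 needs a 5, and only R6C1 is open for it.
The two cells of cage h must have sum 7, which forces R4C4 = 2.
The two cells of cage h must have sum 7, which forces R5C4 = 5.
Row 5 already has 5, leaving R5C6 = 3.
Column 6 already has 3, leaving R6C6 = 1.
The two cells of cage j must have sum 9, leaving R4C6 = 6.
Cage b needs sum 12; hence R6C3 = 2.
Row 6 already has 1, which forces R6C5 = 3.
The 3 cells of cage c must have sum 12, which forces R1C4 = 6.
The 3 cells of cage a must have sum 6; hence R4C2 = 1.
The 3 cells of cage a must have sum 6, which forces R4C3 = 4.
Cage k needs sum 14; hence R5C2 = 4.
2 is placed in column 3, leaving R5C3 = 1.
Column 2 now contains 4, which forces R6C2 = 6.
Column 4 now contains 6, which forces R6C4 = 4.
Cage f's pair has sum 6; hence R1C1 = 1.
Column 2 now contains 4, which forces R1C2 = 5.
Row 1 now contains 5, so R1C3 = 3.
Cage d has sum 19, so R2C1 = 6.
Column 3 already has 3, which forces R2C3 = 5.
Row 2 now contains 5; hence R2C6 = 4.
Column 2 already has 5, so R3C2 = 3.
Cage d needs sum 19, so R3C3 = 6.
3 is placed in row 3; hence R3C4 = 1.
Row 4 now contains 4, leaving R4C1 = 3.
1 is placed in row 5, leaving R5C1 = 2.
The 3 cells of cage c must have sum 12, leaving R1C5 = 4.
Column 6 now contains 4, leaving R1C6 = 2.
Column 4 now contains 1, leaving R2C4 = 3.
Row 2 already has 4, leaving R2C5 = 1.
2 is placed in column 1, leaving R3C1 = 4.
The 4 cells of cage e must have sum 12, leaving R3C5 = 2.
Cage e needs sum 12, leaving R3C6 = 5.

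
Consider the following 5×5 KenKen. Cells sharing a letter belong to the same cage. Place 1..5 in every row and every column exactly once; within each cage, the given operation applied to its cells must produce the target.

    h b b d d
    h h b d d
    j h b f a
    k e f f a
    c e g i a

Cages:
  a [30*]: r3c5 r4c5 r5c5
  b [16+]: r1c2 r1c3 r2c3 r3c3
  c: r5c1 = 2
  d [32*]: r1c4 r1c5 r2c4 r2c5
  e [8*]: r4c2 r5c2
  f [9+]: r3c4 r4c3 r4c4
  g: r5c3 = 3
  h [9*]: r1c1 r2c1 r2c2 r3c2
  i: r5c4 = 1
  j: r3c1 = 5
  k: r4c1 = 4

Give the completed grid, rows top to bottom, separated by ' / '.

3 5 2 4 1 / 1 3 5 2 4 / 5 1 4 3 2 / 4 2 1 5 3 / 2 4 3 1 5

Cage j is a single given cell; hence r3c1 = 5.
K is a freebie, leaving r4c1 = 4.
Row 4 now contains 4, so r4c2 = 2.
C is a freebie; hence r5c1 = 2.
Column 2 already has 2, which forces r5c2 = 4.
G is a freebie; hence r5c3 = 3.
Cage i is a single given cell; hence r5c4 = 1.
Row 5 already has 3; hence r5c5 = 5.
Column 2 already has 4, which forces r1c2 = 5.
The 4 cells of cage b must have sum 16, which forces r2c3 = 5.
Cage f needs sum 9, leaving r3c4 = 3.
The 3 cells of cage a must have product 30; hence r3c5 = 2.
Cage f needs sum 9; hence r4c3 = 1.
The 3 cells of cage f must have sum 9, which forces r4c4 = 5.
5 is placed in column 5, leaving r4c5 = 3.
Cage h needs product 9, leaving r1c1 = 3.
Cage b needs sum 16, which forces r1c3 = 2.
2 is placed in row 1, so r1c4 = 4.
Row 1 now contains 4, so r1c5 = 1.
Cage h has product 9, so r2c1 = 1.
Cage h needs product 9; hence r2c2 = 3.
Column 4 already has 4, so r2c4 = 2.
Column 5 already has 1, which forces r2c5 = 4.
Row 3 now contains 3, which forces r3c2 = 1.
2 is placed in row 3, so r3c3 = 4.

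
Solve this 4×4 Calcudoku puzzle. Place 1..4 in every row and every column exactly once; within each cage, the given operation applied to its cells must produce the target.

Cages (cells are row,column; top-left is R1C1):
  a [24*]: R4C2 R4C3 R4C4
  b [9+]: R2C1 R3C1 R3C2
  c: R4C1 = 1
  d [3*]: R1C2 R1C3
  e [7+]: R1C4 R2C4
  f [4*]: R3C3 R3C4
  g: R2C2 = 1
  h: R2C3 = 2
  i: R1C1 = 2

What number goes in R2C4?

3

Cage i is given, so R1C1 = 2.
Cage g is a single given cell, which forces R2C2 = 1.
H is a freebie, which forces R2C3 = 2.
Cage c is given, which forces R4C1 = 1.
Column 2 already has 1, which forces R1C2 = 3.
Cage d's pair has product 3, which forces R1C3 = 1.
3 is placed in row 1, so R1C4 = 4.
4 is placed in column 4; hence R2C4 = 3.
The 3 cells of cage b must have sum 9; hence R3C2 = 2.
1 is placed in column 3; hence R3C3 = 4.
4 is placed in column 4; hence R3C4 = 1.
Column 2 already has 2, leaving R4C2 = 4.
4 is placed in column 3, so R4C3 = 3.
Column 4 now contains 3; hence R4C4 = 2.
3 is placed in row 2; hence R2C1 = 4.
Row 3 already has 4, which forces R3C1 = 3.
The full grid is 2 3 1 4 / 4 1 2 3 / 3 2 4 1 / 1 4 3 2.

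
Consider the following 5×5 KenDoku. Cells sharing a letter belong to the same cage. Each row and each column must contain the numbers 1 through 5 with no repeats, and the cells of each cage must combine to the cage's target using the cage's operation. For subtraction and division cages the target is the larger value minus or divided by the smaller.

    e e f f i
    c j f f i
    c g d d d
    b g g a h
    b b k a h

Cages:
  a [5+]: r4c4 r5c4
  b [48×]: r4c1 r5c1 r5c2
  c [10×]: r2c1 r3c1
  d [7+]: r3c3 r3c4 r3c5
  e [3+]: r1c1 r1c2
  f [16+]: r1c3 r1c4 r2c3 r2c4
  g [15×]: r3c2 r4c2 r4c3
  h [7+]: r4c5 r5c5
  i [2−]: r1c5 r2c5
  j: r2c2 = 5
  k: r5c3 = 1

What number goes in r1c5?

3

Cage j is given, so r2c2 = 5.
Cage b needs product 48, leaving r4c1 = 4.
Cage b has product 48; hence r5c1 = 3.
Cage b has product 48, so r5c2 = 4.
Cage k is a single given cell, leaving r5c3 = 1.
Row 5 now contains 1, so r5c4 = 2.
Row 5 now contains 2; hence r5c5 = 5.
Row 2 now contains 5; hence r2c1 = 2.
The two cells of cage c must have product 10, so r3c1 = 5.
The 3 cells of cage g must have product 15, leaving r4c3 = 5.
The two cells of cage a must have sum 5; hence r4c4 = 3.
The two cells of cage h must have sum 7, leaving r4c5 = 2.
2 is placed in column 1, so r1c1 = 1.
The two cells of cage e must have sum 3; hence r1c2 = 2.
5 is placed in column 3, which forces r1c3 = 4.
Cage f has sum 16, leaving r1c4 = 5.
1 is placed in row 1, so r1c5 = 3.
Cage f has sum 16, which forces r2c3 = 3.
Column 4 now contains 3, which forces r2c4 = 4.
Column 5 already has 3, leaving r2c5 = 1.
Cage g needs product 15; hence r3c2 = 3.
Cage d needs sum 7, which forces r3c3 = 2.
Column 4 already has 4, leaving r3c4 = 1.
Column 5 now contains 1, so r3c5 = 4.
Row 4 already has 3, so r4c2 = 1.
The full grid is 1 2 4 5 3 / 2 5 3 4 1 / 5 3 2 1 4 / 4 1 5 3 2 / 3 4 1 2 5.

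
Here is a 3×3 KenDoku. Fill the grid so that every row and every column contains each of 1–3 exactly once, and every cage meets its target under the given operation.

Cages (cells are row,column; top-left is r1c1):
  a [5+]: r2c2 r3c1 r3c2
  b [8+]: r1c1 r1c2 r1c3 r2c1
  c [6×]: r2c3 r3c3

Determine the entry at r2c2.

Cage b needs sum 8, so r2c1 = 2.
Row 2 now contains 2, so r2c2 = 1.
Row 2 now contains 2, so r2c3 = 3.
Column 1 already has 2, leaving r3c1 = 1.
1 is placed in column 2; hence r3c2 = 3.
Column 3 now contains 3, which forces r3c3 = 2.
Column 1 now contains 1; hence r1c1 = 3.
Column 2 already has 3, leaving r1c2 = 2.
Column 3 already has 2, so r1c3 = 1.
Filled in: 3 2 1 / 2 1 3 / 1 3 2.

1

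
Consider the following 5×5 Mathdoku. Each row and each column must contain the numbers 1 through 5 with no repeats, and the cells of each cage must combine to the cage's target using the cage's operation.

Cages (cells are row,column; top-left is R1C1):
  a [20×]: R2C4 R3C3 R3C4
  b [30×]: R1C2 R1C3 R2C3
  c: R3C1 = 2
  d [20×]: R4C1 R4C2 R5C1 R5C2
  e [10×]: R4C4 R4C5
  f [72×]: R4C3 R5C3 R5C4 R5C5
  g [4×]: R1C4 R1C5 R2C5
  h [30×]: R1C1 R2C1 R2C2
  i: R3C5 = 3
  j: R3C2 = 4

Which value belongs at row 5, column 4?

3

Cage c is given, which forces R3C1 = 2.
J is a freebie; hence R3C2 = 4.
I is a freebie; hence R3C5 = 3.
Cage f needs product 72, so R4C3 = 3.
The 3 cells of cage b must have product 30, so R1C2 = 3.
Cage h has product 30, leaving R2C2 = 2.
2 is placed in row 2; hence R2C3 = 5.
Cage a needs product 20; hence R2C4 = 4.
2 is placed in row 2, which forces R2C5 = 1.
Column 3 already has 5; hence R3C3 = 1.
Row 3 already has 1; hence R3C4 = 5.
Column 4 already has 5; hence R4C4 = 2.
2 is placed in row 4, leaving R4C5 = 5.
The 4 cells of cage f must have product 72; hence R5C4 = 3.
Row 1 now contains 3, leaving R1C1 = 5.
Column 3 already has 5, which forces R1C3 = 2.
2 is placed in column 4, so R1C4 = 1.
Column 5 already has 1; hence R1C5 = 4.
Row 2 now contains 5, so R2C1 = 3.
Cage d needs product 20, so R4C1 = 4.
Row 4 now contains 5; hence R4C2 = 1.
Cage d needs product 20, leaving R5C1 = 1.
Cage d needs product 20, which forces R5C2 = 5.
Column 3 already has 2, so R5C3 = 4.
Column 5 now contains 4; hence R5C5 = 2.
Filled in: 5 3 2 1 4 / 3 2 5 4 1 / 2 4 1 5 3 / 4 1 3 2 5 / 1 5 4 3 2.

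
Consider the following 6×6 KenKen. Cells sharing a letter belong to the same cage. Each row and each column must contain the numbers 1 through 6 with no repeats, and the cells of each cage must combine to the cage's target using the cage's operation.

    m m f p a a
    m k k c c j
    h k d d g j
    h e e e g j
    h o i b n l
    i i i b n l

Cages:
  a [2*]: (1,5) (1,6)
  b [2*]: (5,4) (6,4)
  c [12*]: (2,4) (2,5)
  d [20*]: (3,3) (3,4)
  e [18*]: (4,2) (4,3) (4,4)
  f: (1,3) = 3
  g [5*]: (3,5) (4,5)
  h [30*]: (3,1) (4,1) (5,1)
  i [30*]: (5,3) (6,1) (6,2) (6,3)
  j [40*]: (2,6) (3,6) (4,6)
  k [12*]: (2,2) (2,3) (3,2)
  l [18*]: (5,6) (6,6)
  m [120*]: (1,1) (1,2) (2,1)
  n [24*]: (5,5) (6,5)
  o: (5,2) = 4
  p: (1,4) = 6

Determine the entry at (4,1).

F is a freebie; hence (1,3) = 3.
Cage p is given; hence (1,4) = 6.
Cage o is a single given cell; hence (5,2) = 4.
4 is placed in row 5, which forces (5,5) = 6.
6 is placed in row 5, so (5,6) = 3.
6 is placed in column 5; hence (6,5) = 4.
Column 6 already has 3, which forces (6,6) = 6.
Cage m has product 120, which forces (1,1) = 4.
4 is placed in column 2, which forces (1,2) = 5.
Cage m has product 120; hence (2,1) = 6.
The two cells of cage c must have product 12; hence (2,4) = 4.
The two cells of cage c must have product 12, which forces (2,5) = 3.
4 is placed in column 4, so (3,4) = 5.
Row 3 now contains 5; hence (3,5) = 1.
Column 5 now contains 1; hence (4,5) = 5.
Column 5 now contains 1, which forces (1,5) = 2.
Cage a's pair has product 2, so (1,6) = 1.
Cage j has product 40, leaving (2,6) = 5.
The 3 cells of cage k must have product 12, leaving (3,2) = 6.
Row 3 now contains 5, leaving (3,3) = 4.
Row 3 now contains 4, so (3,6) = 2.
Column 6 already has 2; hence (4,6) = 4.
The 3 cells of cage h must have product 30, so (5,1) = 5.
Row 3 already has 2, so (3,1) = 3.
Cage h has product 30, leaving (4,1) = 2.
Cage e has product 18, leaving (4,3) = 6.
Column 1 now contains 2, which forces (6,1) = 1.
Cage i needs product 30, which forces (6,3) = 5.
Row 6 now contains 1, which forces (6,4) = 2.
Cage i needs product 30; hence (5,3) = 2.
Column 4 now contains 2; hence (5,4) = 1.
Row 6 already has 2, leaving (6,2) = 3.
Cage k has product 12; hence (2,2) = 2.
2 is placed in column 3, which forces (2,3) = 1.
3 is placed in column 2, so (4,2) = 1.
1 is placed in column 4, so (4,4) = 3.
Completed grid: 4 5 3 6 2 1 / 6 2 1 4 3 5 / 3 6 4 5 1 2 / 2 1 6 3 5 4 / 5 4 2 1 6 3 / 1 3 5 2 4 6.

2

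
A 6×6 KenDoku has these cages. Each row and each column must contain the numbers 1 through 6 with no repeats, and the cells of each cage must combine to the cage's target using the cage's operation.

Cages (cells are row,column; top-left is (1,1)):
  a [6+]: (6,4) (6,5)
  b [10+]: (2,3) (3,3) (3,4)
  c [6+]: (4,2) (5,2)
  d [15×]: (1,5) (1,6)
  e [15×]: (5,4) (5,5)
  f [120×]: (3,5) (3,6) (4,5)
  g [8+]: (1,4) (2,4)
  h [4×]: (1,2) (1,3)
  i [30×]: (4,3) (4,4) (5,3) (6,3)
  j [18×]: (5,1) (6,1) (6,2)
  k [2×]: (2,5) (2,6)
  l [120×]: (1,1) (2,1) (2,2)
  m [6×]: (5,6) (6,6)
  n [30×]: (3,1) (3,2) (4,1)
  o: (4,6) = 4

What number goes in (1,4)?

2

O is a freebie, so (4,6) = 4.
Cage f has product 120, so (3,5) = 4.
The only place for 2 in row 1 is (1,4).
Cage g's pair has sum 8, so (2,4) = 6.
The 3 cells of cage l must have product 120, which forces (1,1) = 6.
Row 2 needs a 3, and only (2,3) is open for it.
In row 5, 4 can only go at (5,2), so (5,2) = 4.
Column 2 already has 4; hence (1,2) = 1.
The two cells of cage h must have product 4, which forces (1,3) = 4.
The 3 cells of cage l must have product 120, leaving (2,1) = 4.
Column 2 already has 4, so (2,2) = 5.
The two cells of cage c must have sum 6, which forces (4,2) = 2.
In row 3, 3 can only go at (3,2), so (3,2) = 3.
Cage n needs product 30; hence (3,1) = 2.
Row 3 now contains 2, leaving (3,3) = 6.
Row 3 now contains 6; hence (3,6) = 5.
Cage n needs product 30; hence (4,1) = 5.
Row 4 already has 5; hence (4,3) = 1.
Row 4 already has 1, which forces (4,4) = 3.
Row 4 already has 5, which forces (4,5) = 6.
Column 4 already has 3; hence (5,4) = 5.
Row 5 already has 5, leaving (5,5) = 3.
Column 2 already has 3, which forces (6,2) = 6.
3 is placed in column 5, which forces (1,5) = 5.
Column 6 now contains 5, which forces (1,6) = 3.
Row 3 already has 5; hence (3,4) = 1.
Row 5 now contains 3, so (5,1) = 1.
Row 5 already has 5, which forces (5,3) = 2.
2 is placed in row 5, so (5,6) = 6.
Cage j has product 18, leaving (6,1) = 3.
The 4 cells of cage i must have product 30, which forces (6,3) = 5.
1 is placed in column 4, so (6,4) = 4.
5 is placed in column 5; hence (6,5) = 2.
3 is placed in column 6; hence (6,6) = 1.
Column 5 now contains 2, leaving (2,5) = 1.
Column 6 now contains 1, leaving (2,6) = 2.
Filled in: 6 1 4 2 5 3 / 4 5 3 6 1 2 / 2 3 6 1 4 5 / 5 2 1 3 6 4 / 1 4 2 5 3 6 / 3 6 5 4 2 1.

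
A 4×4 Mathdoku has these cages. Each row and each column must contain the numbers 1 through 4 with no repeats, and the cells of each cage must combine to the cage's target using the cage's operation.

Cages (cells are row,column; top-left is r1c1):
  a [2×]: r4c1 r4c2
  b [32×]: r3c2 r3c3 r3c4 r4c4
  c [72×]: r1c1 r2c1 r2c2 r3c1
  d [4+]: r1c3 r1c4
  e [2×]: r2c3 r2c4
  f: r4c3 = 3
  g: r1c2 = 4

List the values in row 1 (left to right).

2 4 1 3

Cage g is a single given cell, which forces r1c2 = 4.
Cage c needs product 72, so r2c2 = 3.
Cage f is given; hence r4c3 = 3.
Cage b has product 32, so r4c4 = 4.
Column 3 now contains 3, leaving r1c3 = 1.
Cage d needs two cells with sum 4; hence r1c4 = 3.
Column 3 now contains 1, which forces r2c3 = 2.
2 is placed in row 2, leaving r2c4 = 1.
Cage b needs product 32, so r3c3 = 4.
Column 4 already has 1, so r3c4 = 2.
Row 1 now contains 3, which forces r1c1 = 2.
2 is placed in row 2, leaving r2c1 = 4.
Row 3 already has 2, which forces r3c1 = 3.
Row 3 already has 2, so r3c2 = 1.
2 is placed in column 1, leaving r4c1 = 1.
Column 2 already has 1, so r4c2 = 2.
Completed grid: 2 4 1 3 / 4 3 2 1 / 3 1 4 2 / 1 2 3 4.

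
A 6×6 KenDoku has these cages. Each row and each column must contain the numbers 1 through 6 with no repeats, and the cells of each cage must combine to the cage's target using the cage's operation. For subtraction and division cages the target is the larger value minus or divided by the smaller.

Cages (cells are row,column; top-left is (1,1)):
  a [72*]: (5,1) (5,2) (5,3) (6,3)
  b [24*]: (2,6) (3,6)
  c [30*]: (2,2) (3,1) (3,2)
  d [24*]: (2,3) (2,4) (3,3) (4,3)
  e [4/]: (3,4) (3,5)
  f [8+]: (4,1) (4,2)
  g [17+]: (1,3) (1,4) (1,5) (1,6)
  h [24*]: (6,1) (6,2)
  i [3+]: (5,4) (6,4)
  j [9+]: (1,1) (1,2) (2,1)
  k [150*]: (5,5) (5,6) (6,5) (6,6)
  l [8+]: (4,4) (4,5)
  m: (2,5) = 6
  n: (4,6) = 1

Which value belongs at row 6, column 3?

3

Cage m is a single given cell, leaving (2,5) = 6.
Row 2 now contains 6, which forces (2,6) = 4.
Column 6 already has 4, which forces (3,6) = 6.
Cage n is a single given cell; hence (4,6) = 1.
In row 4, 4 can only go at (4,3), so (4,3) = 4.
In column 3, 5 can only go at (1,3), so (1,3) = 5.
Cage g has sum 17; hence (1,4) = 6.
The 4 cells of cage g must have sum 17, leaving (1,5) = 4.
Row 1 already has 5; hence (1,6) = 2.
4 is placed in column 5, which forces (3,5) = 1.
Cage j has sum 9; hence (2,1) = 5.
1 is placed in row 3, which forces (3,4) = 4.
Cage c has product 30, which forces (3,2) = 5.
In column 4, 5 can only go at (4,4), so (4,4) = 5.
Row 4 already has 5, leaving (4,5) = 3.
In column 4, 3 can only go at (2,4), so (2,4) = 3.
3 is placed in row 2; hence (2,2) = 2.
The 4 cells of cage d must have product 24, leaving (2,3) = 1.
The 3 cells of cage c must have product 30, which forces (3,1) = 3.
Cage d needs product 24; hence (3,3) = 2.
Column 2 now contains 2, leaving (4,2) = 6.
6 is placed in column 2, so (6,2) = 4.
Column 1 already has 3, so (1,1) = 1.
The 3 cells of cage j must have sum 9, so (1,2) = 3.
6 is placed in row 4, leaving (4,1) = 2.
The 4 cells of cage a must have product 72; hence (5,1) = 4.
Cage a needs product 72, leaving (5,2) = 1.
1 is placed in row 5, leaving (5,4) = 2.
Row 5 now contains 2, which forces (5,5) = 5.
Row 5 already has 5, so (5,6) = 3.
4 is placed in row 6; hence (6,1) = 6.
Row 6 now contains 6, so (6,3) = 3.
Column 4 now contains 2, so (6,4) = 1.
Column 5 now contains 5; hence (6,5) = 2.
3 is placed in column 6; hence (6,6) = 5.
Row 5 already has 3; hence (5,3) = 6.
Completed grid: 1 3 5 6 4 2 / 5 2 1 3 6 4 / 3 5 2 4 1 6 / 2 6 4 5 3 1 / 4 1 6 2 5 3 / 6 4 3 1 2 5.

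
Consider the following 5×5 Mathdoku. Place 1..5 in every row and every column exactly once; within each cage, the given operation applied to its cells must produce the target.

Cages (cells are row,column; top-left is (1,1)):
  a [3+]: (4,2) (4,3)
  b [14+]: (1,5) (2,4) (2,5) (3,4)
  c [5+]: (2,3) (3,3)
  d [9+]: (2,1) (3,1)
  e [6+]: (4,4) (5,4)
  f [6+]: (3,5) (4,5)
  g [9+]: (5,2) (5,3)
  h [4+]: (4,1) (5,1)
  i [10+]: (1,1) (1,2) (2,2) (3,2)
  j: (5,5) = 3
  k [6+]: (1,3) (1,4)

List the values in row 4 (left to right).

Cage j is a single given cell, so (5,5) = 3.
Cage h's pair has sum 4, which forces (4,1) = 3.
Row 5 now contains 3, leaving (5,1) = 1.
Row 1 needs a 3, and only (1,2) is open for it.
The only place for 5 in row 4 is (4,5).
Cage f needs two cells with sum 6, so (3,5) = 1.
Cage i has sum 10, which forces (2,2) = 1.
Column 2 already has 1, which forces (4,2) = 2.
2 is placed in row 4, which forces (4,3) = 1.
1 is placed in row 4, leaving (4,4) = 4.
The 4 cells of cage i must have sum 10, so (1,1) = 2.
Row 1 already has 2, leaving (1,4) = 1.
Row 1 already has 2, which forces (1,5) = 4.
Column 5 already has 4; hence (2,5) = 2.
Column 2 already has 2, so (3,2) = 4.
Column 2 already has 4; hence (5,2) = 5.
Row 5 already has 5, so (5,3) = 4.
Cage e's pair has sum 6, so (5,4) = 2.
Row 1 now contains 4, leaving (1,3) = 5.
The two cells of cage d must have sum 9; hence (2,1) = 4.
2 is placed in row 2; hence (2,3) = 3.
Row 2 already has 3, so (2,4) = 5.
Row 3 now contains 4; hence (3,1) = 5.
The two cells of cage c must have sum 5, which forces (3,3) = 2.
Column 4 now contains 5, which forces (3,4) = 3.
The full grid is 2 3 5 1 4 / 4 1 3 5 2 / 5 4 2 3 1 / 3 2 1 4 5 / 1 5 4 2 3.

3 2 1 4 5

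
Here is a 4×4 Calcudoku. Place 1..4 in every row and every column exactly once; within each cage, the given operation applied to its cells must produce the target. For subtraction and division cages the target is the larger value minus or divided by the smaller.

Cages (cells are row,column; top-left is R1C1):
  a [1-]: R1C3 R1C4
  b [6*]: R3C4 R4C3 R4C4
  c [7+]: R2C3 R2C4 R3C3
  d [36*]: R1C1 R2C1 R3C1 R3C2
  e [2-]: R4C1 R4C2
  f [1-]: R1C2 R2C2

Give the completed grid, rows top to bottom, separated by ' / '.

Cage d has product 36, which forces R3C2 = 3.
The only place for 2 in column 1 is R4C1.
Cage b has product 6; hence R3C4 = 2.
Cage e's pair has difference 2, which forces R4C2 = 4.
Cage c needs sum 7; hence R2C3 = 2.
Cage f's pair has difference 1; hence R1C2 = 2.
2 is placed in row 2, so R2C2 = 1.
Row 2 now contains 1, so R2C4 = 4.
Cage a's pair has difference 1; hence R1C3 = 4.
4 is placed in column 4, leaving R1C4 = 3.
Row 2 already has 4; hence R2C1 = 3.
Cage c needs sum 7, leaving R3C3 = 1.
Column 3 now contains 1; hence R4C3 = 3.
Column 4 now contains 3; hence R4C4 = 1.
Row 1 already has 4, so R1C1 = 1.
Row 3 already has 1, so R3C1 = 4.

1 2 4 3 / 3 1 2 4 / 4 3 1 2 / 2 4 3 1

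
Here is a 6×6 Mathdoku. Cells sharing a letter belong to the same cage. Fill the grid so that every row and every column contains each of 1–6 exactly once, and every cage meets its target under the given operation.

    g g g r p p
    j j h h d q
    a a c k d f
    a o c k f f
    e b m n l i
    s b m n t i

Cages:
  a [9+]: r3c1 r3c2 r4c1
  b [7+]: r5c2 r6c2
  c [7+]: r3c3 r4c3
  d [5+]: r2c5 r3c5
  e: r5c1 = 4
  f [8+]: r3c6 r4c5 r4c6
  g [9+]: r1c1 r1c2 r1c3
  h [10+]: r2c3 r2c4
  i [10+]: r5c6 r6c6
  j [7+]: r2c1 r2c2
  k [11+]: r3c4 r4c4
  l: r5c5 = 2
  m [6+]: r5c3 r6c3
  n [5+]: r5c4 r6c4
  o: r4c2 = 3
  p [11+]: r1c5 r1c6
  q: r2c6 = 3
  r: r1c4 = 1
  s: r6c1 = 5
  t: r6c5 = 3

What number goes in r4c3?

Cage r is given; hence r1c4 = 1.
Cage q is a single given cell, so r2c6 = 3.
Cage o is given, which forces r4c2 = 3.
Cage e is given, so r5c1 = 4.
Cage l is a single given cell, leaving r5c5 = 2.
Row 5 already has 4, leaving r5c6 = 6.
Cage s is a single given cell; hence r6c1 = 5.
Cage t is given, leaving r6c5 = 3.
Column 6 already has 6, which forces r6c6 = 4.
Cage p needs two cells with sum 11, which forces r1c5 = 6.
Column 6 already has 6, so r1c6 = 5.
The two cells of cage m must have sum 6, which forces r5c3 = 5.
Row 5 already has 2; hence r5c4 = 3.
Cage m's pair has sum 6; hence r6c3 = 1.
Row 6 already has 4, so r6c4 = 2.
The two cells of cage c must have sum 7, which forces r3c3 = 3.
The two cells of cage c must have sum 7, so r4c3 = 4.
Cage f has sum 8, so r4c5 = 5.
Row 5 already has 5; hence r5c2 = 1.
Row 6 now contains 2, leaving r6c2 = 6.
Cage g needs sum 9, which forces r1c1 = 3.
Cage g needs sum 9; hence r1c2 = 4.
Column 3 now contains 4, which forces r1c3 = 2.
The two cells of cage j must have sum 7; hence r2c1 = 2.
Column 2 already has 6, leaving r2c2 = 5.
Column 3 now contains 4, leaving r2c3 = 6.
Cage h's pair has sum 10, which forces r2c4 = 4.
Row 2 now contains 4, so r2c5 = 1.
Cage a needs sum 9, leaving r3c2 = 2.
The two cells of cage k must have sum 11, leaving r3c4 = 5.
1 is placed in column 5, so r3c5 = 4.
2 is placed in row 3; hence r3c6 = 1.
Row 4 already has 5, which forces r4c4 = 6.
Column 6 already has 1, so r4c6 = 2.
1 is placed in row 3; hence r3c1 = 6.
6 is placed in row 4, leaving r4c1 = 1.
The full grid is 3 4 2 1 6 5 / 2 5 6 4 1 3 / 6 2 3 5 4 1 / 1 3 4 6 5 2 / 4 1 5 3 2 6 / 5 6 1 2 3 4.

4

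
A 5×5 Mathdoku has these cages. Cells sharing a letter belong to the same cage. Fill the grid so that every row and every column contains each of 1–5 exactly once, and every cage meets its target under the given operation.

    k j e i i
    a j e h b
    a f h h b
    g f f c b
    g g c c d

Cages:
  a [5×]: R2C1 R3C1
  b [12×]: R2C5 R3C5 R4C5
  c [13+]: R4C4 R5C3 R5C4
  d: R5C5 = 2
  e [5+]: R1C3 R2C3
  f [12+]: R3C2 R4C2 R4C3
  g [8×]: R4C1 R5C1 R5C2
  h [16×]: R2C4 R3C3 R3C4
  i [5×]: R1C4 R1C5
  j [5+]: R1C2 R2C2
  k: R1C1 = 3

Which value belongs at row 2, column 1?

5

Cage k is a single given cell, leaving R1C1 = 3.
Cage d is given, leaving R5C5 = 2.
The 3 cells of cage g must have product 8, so R4C1 = 2.
In row 2, 2 can only go at R2C4, so R2C4 = 2.
The 3 cells of cage h must have product 16, leaving R3C3 = 2.
Cage h needs product 16, leaving R3C4 = 4.
4 is placed in column 4, which forces R4C4 = 5.
Column 4 already has 5, leaving R5C4 = 3.
Column 4 already has 5; hence R1C4 = 1.
Cage i needs two cells with product 5, which forces R1C5 = 5.
The 3 cells of cage f must have sum 12, leaving R3C2 = 5.
Cage c has sum 13, leaving R5C3 = 5.
1 is placed in row 1, leaving R1C3 = 4.
Cage a's pair has product 5, leaving R2C1 = 5.
Cage e's pair has sum 5, so R2C3 = 1.
Row 3 now contains 5, leaving R3C1 = 1.
Row 3 now contains 1, so R3C5 = 3.
Column 3 already has 4; hence R4C3 = 3.
Column 1 already has 1; hence R5C1 = 4.
Row 5 now contains 4, so R5C2 = 1.
Row 1 already has 4, which forces R1C2 = 2.
Row 2 already has 1, which forces R2C2 = 3.
Column 5 already has 3, which forces R2C5 = 4.
Row 4 now contains 3, leaving R4C2 = 4.
The 3 cells of cage b must have product 12; hence R4C5 = 1.
The full grid is 3 2 4 1 5 / 5 3 1 2 4 / 1 5 2 4 3 / 2 4 3 5 1 / 4 1 5 3 2.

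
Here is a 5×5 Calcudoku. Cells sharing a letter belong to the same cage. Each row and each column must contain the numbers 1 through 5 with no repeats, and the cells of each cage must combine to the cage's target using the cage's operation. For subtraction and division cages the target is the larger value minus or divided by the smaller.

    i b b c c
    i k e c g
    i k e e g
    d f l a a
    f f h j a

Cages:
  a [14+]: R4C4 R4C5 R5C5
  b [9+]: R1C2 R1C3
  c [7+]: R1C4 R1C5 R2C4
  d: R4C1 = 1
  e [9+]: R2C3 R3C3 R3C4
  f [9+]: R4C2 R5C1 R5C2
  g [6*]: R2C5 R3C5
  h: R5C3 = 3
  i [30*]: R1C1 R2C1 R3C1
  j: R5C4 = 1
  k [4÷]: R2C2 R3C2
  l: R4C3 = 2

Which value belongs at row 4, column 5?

Cage d is a single given cell, leaving R4C1 = 1.
Cage l is given, so R4C3 = 2.
Cage a needs sum 14, so R4C4 = 5.
Cage a has sum 14, so R4C5 = 4.
H is a freebie, so R5C3 = 3.
J is a freebie, leaving R5C4 = 1.
Cage a needs sum 14, so R5C5 = 5.
4 is placed in row 4, so R4C2 = 3.
Row 1 needs a 1, and only R1C5 is open for it.
In row 1, 3 can only go at R1C1, so R1C1 = 3.
Row 1 needs a 2, and only R1C4 is open for it.
2 is placed in column 4, which forces R2C4 = 4.
4 is placed in column 4; hence R3C4 = 3.
3 is placed in row 3, so R3C5 = 2.
Cage i has product 30, which forces R2C1 = 2.
Row 2 now contains 4, which forces R2C2 = 1.
Row 2 already has 1; hence R2C3 = 5.
Column 5 now contains 2, leaving R2C5 = 3.
Row 3 now contains 2, so R3C1 = 5.
Cage k needs two cells with quotient 4, which forces R3C2 = 4.
5 is placed in column 3, leaving R3C3 = 1.
Column 1 now contains 2, so R5C1 = 4.
4 is placed in column 2, leaving R5C2 = 2.
4 is placed in column 2; hence R1C2 = 5.
5 is placed in column 3, leaving R1C3 = 4.
The full grid is 3 5 4 2 1 / 2 1 5 4 3 / 5 4 1 3 2 / 1 3 2 5 4 / 4 2 3 1 5.

4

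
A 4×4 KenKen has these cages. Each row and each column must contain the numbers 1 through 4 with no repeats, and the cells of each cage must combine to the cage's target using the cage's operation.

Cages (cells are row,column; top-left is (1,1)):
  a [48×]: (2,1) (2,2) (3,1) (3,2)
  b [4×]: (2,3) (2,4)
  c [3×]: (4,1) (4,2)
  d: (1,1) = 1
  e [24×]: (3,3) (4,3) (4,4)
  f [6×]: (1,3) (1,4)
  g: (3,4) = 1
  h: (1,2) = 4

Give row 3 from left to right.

4 2 3 1

D is a freebie, so (1,1) = 1.
Cage h is a single given cell, which forces (1,2) = 4.
G is a freebie, which forces (3,4) = 1.
Column 1 now contains 1, which forces (4,1) = 3.
Row 4 now contains 3, leaving (4,2) = 1.
The two cells of cage b must have product 4; hence (2,3) = 1.
1 is placed in column 4, so (2,4) = 4.
Cage e has product 24, which forces (3,3) = 3.
Column 4 already has 4, which forces (4,4) = 2.
Column 3 already has 3, which forces (1,3) = 2.
Column 4 already has 2, which forces (1,4) = 3.
Row 2 already has 4, leaving (2,1) = 2.
Cage a needs product 48; hence (2,2) = 3.
Cage a needs product 48; hence (3,1) = 4.
Row 3 now contains 3, so (3,2) = 2.
Row 4 now contains 2; hence (4,3) = 4.
The full grid is 1 4 2 3 / 2 3 1 4 / 4 2 3 1 / 3 1 4 2.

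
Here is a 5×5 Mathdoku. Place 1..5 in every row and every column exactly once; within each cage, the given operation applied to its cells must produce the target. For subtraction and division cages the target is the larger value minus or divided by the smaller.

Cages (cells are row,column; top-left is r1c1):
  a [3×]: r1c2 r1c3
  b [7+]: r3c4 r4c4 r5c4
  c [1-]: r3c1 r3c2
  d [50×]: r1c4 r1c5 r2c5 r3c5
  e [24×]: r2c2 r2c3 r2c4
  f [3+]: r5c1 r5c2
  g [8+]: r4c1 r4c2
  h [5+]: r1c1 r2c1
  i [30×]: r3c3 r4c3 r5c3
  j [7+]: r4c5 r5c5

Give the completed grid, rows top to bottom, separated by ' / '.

4 3 1 5 2 / 1 2 4 3 5 / 5 4 3 2 1 / 3 5 2 1 4 / 2 1 5 4 3

The 4 cells of cage d must have product 50, which forces r1c4 = 5.
In row 1, 4 can only go at r1c1, so r1c1 = 4.
Cage h's pair has sum 5, which forces r2c1 = 1.
Column 1 now contains 1, so r5c1 = 2.
Row 5 now contains 2, leaving r5c2 = 1.
Row 5 now contains 1, leaving r5c4 = 4.
1 is placed in column 2, leaving r1c2 = 3.
Cage a's pair has product 3, so r1c3 = 1.
1 is placed in row 1, so r1c5 = 2.
Column 5 already has 2, so r2c5 = 5.
Column 5 now contains 5; hence r3c5 = 1.
3 is placed in column 2, which forces r4c2 = 5.
Column 5 already has 2, which forces r4c5 = 4.
Column 5 now contains 5, which forces r5c5 = 3.
Row 3 now contains 1; hence r3c4 = 2.
Row 4 now contains 5; hence r4c1 = 3.
Row 4 now contains 3, so r4c3 = 2.
The 3 cells of cage b must have sum 7; hence r4c4 = 1.
Row 5 already has 3, which forces r5c3 = 5.
Cage e needs product 24, leaving r2c2 = 2.
Cage e has product 24, so r2c3 = 4.
Column 4 already has 2, which forces r2c4 = 3.
Column 1 already has 3; hence r3c1 = 5.
Row 3 now contains 2, which forces r3c2 = 4.
Row 3 now contains 2; hence r3c3 = 3.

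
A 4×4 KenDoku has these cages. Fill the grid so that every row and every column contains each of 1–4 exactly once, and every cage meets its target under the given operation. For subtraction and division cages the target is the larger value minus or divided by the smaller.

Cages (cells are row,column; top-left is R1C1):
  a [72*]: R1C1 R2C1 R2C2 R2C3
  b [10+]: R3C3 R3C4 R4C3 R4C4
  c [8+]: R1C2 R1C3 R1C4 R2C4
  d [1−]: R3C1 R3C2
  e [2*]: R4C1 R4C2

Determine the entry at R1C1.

3

The 4 cells of cage a must have product 72; hence R1C1 = 3.
Cage c has sum 8; hence R2C4 = 1.
Cage b needs sum 10, which forces R3C3 = 1.
Cage b has sum 10, which forces R3C4 = 2.
Cage c needs sum 8, which forces R1C2 = 1.
Cage c needs sum 8, which forces R1C3 = 2.
Column 4 now contains 2; hence R1C4 = 4.
2 is placed in row 3, which forces R3C1 = 4.
2 is placed in row 3, leaving R3C2 = 3.
1 is placed in column 2, which forces R4C2 = 2.
Column 4 already has 4, leaving R4C4 = 3.
Column 1 now contains 4; hence R2C1 = 2.
2 is placed in column 2; hence R2C2 = 4.
Cage a has product 72, leaving R2C3 = 3.
Row 4 now contains 2; hence R4C1 = 1.
3 is placed in row 4, which forces R4C3 = 4.
The full grid is 3 1 2 4 / 2 4 3 1 / 4 3 1 2 / 1 2 4 3.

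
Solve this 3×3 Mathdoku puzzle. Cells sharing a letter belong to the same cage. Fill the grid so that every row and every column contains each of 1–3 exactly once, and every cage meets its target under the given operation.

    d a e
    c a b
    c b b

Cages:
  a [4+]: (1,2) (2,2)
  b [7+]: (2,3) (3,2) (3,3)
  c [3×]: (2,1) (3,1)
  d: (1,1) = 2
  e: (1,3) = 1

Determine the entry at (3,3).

Cage d is given; hence (1,1) = 2.
Cage e is a single given cell; hence (1,3) = 1.
1 is placed in column 3, leaving (3,3) = 3.
Row 1 already has 1, which forces (1,2) = 3.
Cage c needs two cells with product 3; hence (2,1) = 3.
Cage a's pair has sum 4, leaving (2,2) = 1.
Column 3 now contains 3, which forces (2,3) = 2.
Row 3 now contains 3, which forces (3,1) = 1.
Row 3 now contains 3, which forces (3,2) = 2.
The full grid is 2 3 1 / 3 1 2 / 1 2 3.

3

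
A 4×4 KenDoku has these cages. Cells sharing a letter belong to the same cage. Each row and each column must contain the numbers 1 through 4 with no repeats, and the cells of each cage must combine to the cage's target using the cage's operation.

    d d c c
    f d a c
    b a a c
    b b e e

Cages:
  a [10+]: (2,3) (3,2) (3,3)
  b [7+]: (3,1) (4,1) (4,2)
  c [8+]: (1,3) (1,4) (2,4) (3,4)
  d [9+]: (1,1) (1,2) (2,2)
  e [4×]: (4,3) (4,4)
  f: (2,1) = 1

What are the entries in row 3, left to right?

Cage f is a single given cell; hence (2,1) = 1.
In row 3, 1 can only go at (3,4), so (3,4) = 1.
Cage e's pair has product 4, which forces (4,3) = 1.
1 is placed in column 4; hence (4,4) = 4.
Column 3 now contains 1, leaving (1,3) = 2.
The 4 cells of cage c must have sum 8, so (1,4) = 3.
Column 4 now contains 4, so (2,4) = 2.
Cage b has sum 7, so (3,1) = 2.
Column 3 already has 2, leaving (3,3) = 4.
Cage b has sum 7; hence (4,1) = 3.
Row 4 now contains 1, leaving (4,2) = 2.
Row 1 already has 3; hence (1,1) = 4.
The 3 cells of cage d must have sum 9, leaving (1,2) = 1.
The 3 cells of cage d must have sum 9, which forces (2,2) = 4.
4 is placed in column 3, leaving (2,3) = 3.
Row 3 now contains 4, which forces (3,2) = 3.
Filled in: 4 1 2 3 / 1 4 3 2 / 2 3 4 1 / 3 2 1 4.

2 3 4 1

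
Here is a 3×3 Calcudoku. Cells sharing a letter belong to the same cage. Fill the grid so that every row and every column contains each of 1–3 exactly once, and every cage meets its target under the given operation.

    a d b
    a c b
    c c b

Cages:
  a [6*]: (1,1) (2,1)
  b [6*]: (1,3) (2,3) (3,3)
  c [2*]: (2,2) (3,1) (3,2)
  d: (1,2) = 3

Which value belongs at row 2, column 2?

1

Cage d is a single given cell, so (1,2) = 3.
Cage c has product 2, which forces (2,2) = 1.
The 3 cells of cage c must have product 2; hence (3,1) = 1.
Cage c needs product 2, which forces (3,2) = 2.
Row 3 now contains 2; hence (3,3) = 3.
Row 1 already has 3, which forces (1,1) = 2.
The 3 cells of cage b must have product 6, leaving (1,3) = 1.
Cage a needs two cells with product 6, so (2,1) = 3.
Column 3 now contains 3, leaving (2,3) = 2.
The full grid is 2 3 1 / 3 1 2 / 1 2 3.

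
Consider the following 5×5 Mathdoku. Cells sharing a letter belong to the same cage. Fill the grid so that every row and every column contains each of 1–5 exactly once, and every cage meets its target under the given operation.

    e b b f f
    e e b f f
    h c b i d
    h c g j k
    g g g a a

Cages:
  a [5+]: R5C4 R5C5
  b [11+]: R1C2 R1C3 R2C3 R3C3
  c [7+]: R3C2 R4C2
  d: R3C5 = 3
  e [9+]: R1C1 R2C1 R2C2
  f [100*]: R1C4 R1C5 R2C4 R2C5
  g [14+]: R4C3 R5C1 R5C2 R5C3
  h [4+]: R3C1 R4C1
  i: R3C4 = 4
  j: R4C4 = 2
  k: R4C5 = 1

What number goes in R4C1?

I is a freebie, leaving R3C4 = 4.
Cage d is a single given cell; hence R3C5 = 3.
Cage j is given, leaving R4C4 = 2.
K is a freebie, which forces R4C5 = 1.
Row 3 already has 3, leaving R3C1 = 1.
The two cells of cage c must have sum 7, leaving R3C2 = 2.
2 is placed in row 3; hence R3C3 = 5.
Row 4 already has 1, so R4C1 = 3.
Cage c's pair has sum 7, which forces R4C2 = 5.
3 is placed in row 4, leaving R4C3 = 4.
The 3 cells of cage e must have sum 9, leaving R2C2 = 3.
Cage g has sum 14, leaving R5C1 = 5.
3 is placed in column 2, so R5C2 = 4.
Row 5 already has 4, leaving R5C5 = 2.
3 is placed in column 2; hence R1C2 = 1.
Cage b needs sum 11, so R1C3 = 3.
Row 1 already has 1, leaving R1C4 = 5.
Row 1 now contains 5, leaving R1C5 = 4.
Cage b has sum 11, so R2C3 = 2.
5 is placed in column 4, which forces R2C4 = 1.
4 is placed in column 5; hence R2C5 = 5.
2 is placed in row 5, so R5C3 = 1.
The two cells of cage a must have sum 5, so R5C4 = 3.
Row 1 now contains 4, leaving R1C1 = 2.
Row 2 now contains 2; hence R2C1 = 4.
The full grid is 2 1 3 5 4 / 4 3 2 1 5 / 1 2 5 4 3 / 3 5 4 2 1 / 5 4 1 3 2.

3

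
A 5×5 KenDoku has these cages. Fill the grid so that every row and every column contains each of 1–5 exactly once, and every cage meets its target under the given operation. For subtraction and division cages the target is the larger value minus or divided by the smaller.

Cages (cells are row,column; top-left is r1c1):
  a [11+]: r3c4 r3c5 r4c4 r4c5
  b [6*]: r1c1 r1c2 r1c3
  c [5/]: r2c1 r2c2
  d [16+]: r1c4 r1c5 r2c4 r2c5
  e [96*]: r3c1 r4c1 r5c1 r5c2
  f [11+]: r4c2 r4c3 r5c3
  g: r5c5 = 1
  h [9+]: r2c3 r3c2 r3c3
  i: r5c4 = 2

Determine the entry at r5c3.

Cage e needs product 96, leaving r5c2 = 4.
I is a freebie, so r5c4 = 2.
Cage g is a single given cell, leaving r5c5 = 1.
2 is placed in row 5, so r5c1 = 3.
3 is placed in row 5, so r5c3 = 5.
The only place for 5 in column 1 is r2c1.
Row 2 already has 5, leaving r2c2 = 1.
In row 2, 2 can only go at r2c3, so r2c3 = 2.
The 3 cells of cage h must have sum 9; hence r3c2 = 3.
Cage h has sum 9, which forces r3c3 = 4.
Column 3 already has 4, which forces r4c3 = 1.
Cage b has product 6, so r1c1 = 1.
Column 2 now contains 3, which forces r1c2 = 2.
1 is placed in column 3, which forces r1c3 = 3.
4 is placed in row 3; hence r3c1 = 2.
Cage a has sum 11, leaving r3c4 = 1.
Row 3 now contains 2; hence r3c5 = 5.
Cage e needs product 96; hence r4c1 = 4.
Cage f has sum 11; hence r4c2 = 5.
Row 4 now contains 5, leaving r4c4 = 3.
3 is placed in row 4, which forces r4c5 = 2.
The 4 cells of cage d must have sum 16, which forces r1c4 = 5.
5 is placed in column 5, leaving r1c5 = 4.
3 is placed in column 4, leaving r2c4 = 4.
Cage d needs sum 16; hence r2c5 = 3.
Completed grid: 1 2 3 5 4 / 5 1 2 4 3 / 2 3 4 1 5 / 4 5 1 3 2 / 3 4 5 2 1.

5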